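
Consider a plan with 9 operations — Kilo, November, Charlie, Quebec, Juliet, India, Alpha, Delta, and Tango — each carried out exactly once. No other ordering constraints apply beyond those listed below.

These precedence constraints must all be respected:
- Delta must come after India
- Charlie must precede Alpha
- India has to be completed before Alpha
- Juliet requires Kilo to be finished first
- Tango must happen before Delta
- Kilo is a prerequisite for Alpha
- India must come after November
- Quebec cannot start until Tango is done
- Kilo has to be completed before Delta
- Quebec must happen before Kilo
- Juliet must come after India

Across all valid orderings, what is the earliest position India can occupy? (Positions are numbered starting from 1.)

2

Working backwards through the constraints from India, its only required predecessor is November.
With 1 mandatory predecessor, the earliest India can sit is position 1+1 = 2, and placing just that one first achieves it.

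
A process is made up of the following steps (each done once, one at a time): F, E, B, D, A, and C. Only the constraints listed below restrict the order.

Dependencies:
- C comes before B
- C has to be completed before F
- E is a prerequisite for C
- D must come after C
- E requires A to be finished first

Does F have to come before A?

There is a chain A → E → C → F, which puts A before F.
So F never precedes A.

No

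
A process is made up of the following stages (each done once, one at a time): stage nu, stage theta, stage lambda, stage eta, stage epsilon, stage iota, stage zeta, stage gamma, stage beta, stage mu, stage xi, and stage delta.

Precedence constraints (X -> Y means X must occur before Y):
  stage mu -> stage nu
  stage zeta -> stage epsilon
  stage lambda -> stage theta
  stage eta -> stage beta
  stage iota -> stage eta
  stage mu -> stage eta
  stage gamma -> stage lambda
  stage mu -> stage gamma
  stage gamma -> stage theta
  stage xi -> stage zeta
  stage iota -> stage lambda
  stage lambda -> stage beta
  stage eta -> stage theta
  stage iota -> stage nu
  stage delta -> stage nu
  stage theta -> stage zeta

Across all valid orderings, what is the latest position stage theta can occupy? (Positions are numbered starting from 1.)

10

Every stage that must follow stage theta has to come after it. Tracing all chains starting from stage theta, those stages are: stage epsilon, stage zeta — 2 in total.
With 2 mandatory successors out of 12 stages total, the latest slot for stage theta is 12−2 = 10, and it's reachable by doing all non-successors before stage theta.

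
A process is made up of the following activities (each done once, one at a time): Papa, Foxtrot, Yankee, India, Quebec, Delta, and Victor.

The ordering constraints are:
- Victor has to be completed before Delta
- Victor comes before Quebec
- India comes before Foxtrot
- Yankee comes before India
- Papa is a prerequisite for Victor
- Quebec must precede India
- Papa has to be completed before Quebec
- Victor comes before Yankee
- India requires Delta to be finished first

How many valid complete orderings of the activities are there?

6

Only Papa has no prerequisites, so it must go first.
Systematically extending each partial ordering one activity at a time and counting, there are 6 complete orderings.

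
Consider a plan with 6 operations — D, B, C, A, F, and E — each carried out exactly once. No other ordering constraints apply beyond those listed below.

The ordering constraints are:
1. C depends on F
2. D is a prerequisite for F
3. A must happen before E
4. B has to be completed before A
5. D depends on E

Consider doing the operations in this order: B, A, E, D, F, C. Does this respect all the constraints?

Checking each listed constraint against this order: for instance, E is in position 3 and D in position 4, so that constraint holds — and the remaining constraints check out the same way.

Yes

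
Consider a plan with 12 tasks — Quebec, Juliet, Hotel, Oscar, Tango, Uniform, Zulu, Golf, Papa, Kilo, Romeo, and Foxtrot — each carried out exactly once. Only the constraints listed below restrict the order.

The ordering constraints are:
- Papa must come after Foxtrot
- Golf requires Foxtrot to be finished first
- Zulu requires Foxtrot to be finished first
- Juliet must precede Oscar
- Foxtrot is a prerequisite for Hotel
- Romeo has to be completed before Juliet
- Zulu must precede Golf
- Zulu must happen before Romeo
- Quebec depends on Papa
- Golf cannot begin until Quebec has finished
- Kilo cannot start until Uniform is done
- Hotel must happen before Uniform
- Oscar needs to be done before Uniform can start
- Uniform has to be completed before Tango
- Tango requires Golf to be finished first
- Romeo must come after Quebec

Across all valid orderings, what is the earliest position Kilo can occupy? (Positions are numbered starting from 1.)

10

Working backwards through the constraints from Kilo, its full set of required predecessors is Quebec, Juliet, Hotel, Oscar, Uniform, Zulu, Papa, Romeo, Foxtrot — 9 of them.
So at minimum 9 tasks come before Kilo, putting Kilo no earlier than position 10. That position is achievable by scheduling exactly those predecessors first.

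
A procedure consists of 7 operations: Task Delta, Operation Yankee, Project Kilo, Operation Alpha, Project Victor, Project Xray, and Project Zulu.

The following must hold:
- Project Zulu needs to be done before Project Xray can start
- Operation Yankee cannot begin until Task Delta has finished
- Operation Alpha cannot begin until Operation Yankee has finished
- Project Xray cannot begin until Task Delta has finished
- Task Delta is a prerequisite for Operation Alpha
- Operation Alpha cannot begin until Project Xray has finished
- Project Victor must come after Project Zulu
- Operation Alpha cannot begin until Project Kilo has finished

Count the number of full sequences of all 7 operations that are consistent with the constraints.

121

The operations with no prerequisites are Task Delta, Project Kilo, Project Zulu; any of them can be placed first.
Enumerating by repeatedly choosing an available operation (one whose prerequisites are all placed) gives 121 distinct complete orderings.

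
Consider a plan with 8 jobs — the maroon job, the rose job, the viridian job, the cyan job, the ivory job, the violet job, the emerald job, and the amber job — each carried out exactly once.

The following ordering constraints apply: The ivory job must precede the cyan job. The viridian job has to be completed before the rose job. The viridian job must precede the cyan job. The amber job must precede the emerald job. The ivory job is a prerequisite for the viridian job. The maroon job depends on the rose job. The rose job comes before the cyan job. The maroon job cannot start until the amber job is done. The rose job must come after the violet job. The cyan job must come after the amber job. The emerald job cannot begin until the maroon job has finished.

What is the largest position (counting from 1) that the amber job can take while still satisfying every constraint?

5

Every job that must follow the amber job has to come after it. Tracing all chains starting from the amber job, those jobs are: the maroon job, the cyan job, the emerald job — 3 in total.
So at least 3 jobs follow the amber job, putting the amber job no later than position 5. That position is achievable by scheduling everything else first.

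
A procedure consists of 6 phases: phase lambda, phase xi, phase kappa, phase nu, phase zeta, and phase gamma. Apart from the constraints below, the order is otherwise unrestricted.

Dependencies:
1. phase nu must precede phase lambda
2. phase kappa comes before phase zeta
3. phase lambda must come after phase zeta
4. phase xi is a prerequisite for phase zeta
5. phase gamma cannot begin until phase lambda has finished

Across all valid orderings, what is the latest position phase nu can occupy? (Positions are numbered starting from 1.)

The phases that are forced after phase nu, directly or by a chain of constraints, are phase lambda, phase gamma. That's 2 phases.
With 2 mandatory successors out of 6 phases total, the latest slot for phase nu is 6−2 = 4, and it's reachable by doing all non-successors before phase nu.

4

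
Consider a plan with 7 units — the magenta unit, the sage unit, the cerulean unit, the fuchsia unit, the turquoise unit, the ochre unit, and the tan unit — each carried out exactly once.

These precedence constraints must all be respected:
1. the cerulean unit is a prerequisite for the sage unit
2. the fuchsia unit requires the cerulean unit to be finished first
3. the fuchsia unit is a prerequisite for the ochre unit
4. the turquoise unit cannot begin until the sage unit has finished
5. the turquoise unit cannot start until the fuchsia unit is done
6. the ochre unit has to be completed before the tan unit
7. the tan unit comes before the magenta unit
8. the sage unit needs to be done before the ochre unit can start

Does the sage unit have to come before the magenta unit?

Yes

Tracing the constraints gives a chain: the sage unit → the ochre unit → the tan unit → the magenta unit.
So the sage unit must precede the magenta unit in any valid ordering.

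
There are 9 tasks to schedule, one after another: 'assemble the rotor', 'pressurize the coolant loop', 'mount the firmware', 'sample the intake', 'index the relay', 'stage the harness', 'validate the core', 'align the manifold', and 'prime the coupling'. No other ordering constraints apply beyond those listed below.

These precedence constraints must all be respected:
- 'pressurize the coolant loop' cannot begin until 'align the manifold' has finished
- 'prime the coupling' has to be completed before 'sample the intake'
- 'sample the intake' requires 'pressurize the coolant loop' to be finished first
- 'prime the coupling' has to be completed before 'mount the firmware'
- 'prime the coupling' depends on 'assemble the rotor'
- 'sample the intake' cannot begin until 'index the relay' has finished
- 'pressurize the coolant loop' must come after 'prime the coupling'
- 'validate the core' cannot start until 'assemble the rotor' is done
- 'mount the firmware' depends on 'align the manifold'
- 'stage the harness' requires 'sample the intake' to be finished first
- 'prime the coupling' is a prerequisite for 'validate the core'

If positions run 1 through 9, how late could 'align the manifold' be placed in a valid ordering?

Every task that must follow 'align the manifold' has to come after it. Tracing all chains starting from 'align the manifold', those tasks are: 'pressurize the coolant loop', 'mount the firmware', 'sample the intake', 'stage the harness' — 4 in total.
With 4 mandatory successors out of 9 tasks total, the latest slot for 'align the manifold' is 9−4 = 5, and it's reachable by doing all non-successors before 'align the manifold'.

5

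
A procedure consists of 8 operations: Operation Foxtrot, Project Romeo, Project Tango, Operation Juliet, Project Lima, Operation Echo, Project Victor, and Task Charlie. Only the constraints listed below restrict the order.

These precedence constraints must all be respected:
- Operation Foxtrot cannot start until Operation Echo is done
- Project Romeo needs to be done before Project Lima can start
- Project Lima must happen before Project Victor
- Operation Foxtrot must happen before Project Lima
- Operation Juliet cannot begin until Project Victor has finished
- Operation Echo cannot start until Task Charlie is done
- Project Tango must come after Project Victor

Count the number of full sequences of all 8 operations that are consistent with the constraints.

2 operations have no prerequisites (Project Romeo, Task Charlie), so any of them could come first.
Systematically extending each partial ordering one operation at a time and counting, there are 8 complete orderings.

8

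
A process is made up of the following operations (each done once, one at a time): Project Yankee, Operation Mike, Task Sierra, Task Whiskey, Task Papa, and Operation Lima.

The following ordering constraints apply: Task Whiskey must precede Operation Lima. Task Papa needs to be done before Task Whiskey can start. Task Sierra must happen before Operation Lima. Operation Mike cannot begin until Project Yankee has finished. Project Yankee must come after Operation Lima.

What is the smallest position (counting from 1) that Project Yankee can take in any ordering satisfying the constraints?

Working backwards through the constraints from Project Yankee, its full set of required predecessors is Task Sierra, Task Whiskey, Task Papa, Operation Lima — 4 of them.
So at minimum 4 operations come before Project Yankee, putting Project Yankee no earlier than position 5. That position is achievable by scheduling exactly those predecessors first.

5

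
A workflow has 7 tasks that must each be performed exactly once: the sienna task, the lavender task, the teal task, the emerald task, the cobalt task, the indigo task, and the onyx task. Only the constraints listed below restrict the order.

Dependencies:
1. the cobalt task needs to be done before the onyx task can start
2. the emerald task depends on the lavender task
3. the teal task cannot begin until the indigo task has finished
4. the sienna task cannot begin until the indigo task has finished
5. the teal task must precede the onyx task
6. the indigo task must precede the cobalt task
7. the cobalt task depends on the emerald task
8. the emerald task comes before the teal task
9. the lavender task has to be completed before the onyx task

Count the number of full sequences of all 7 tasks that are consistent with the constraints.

30

2 tasks have no prerequisites (the lavender task, the indigo task), so any of them could come first.
Counting all ways to extend the partial order to a total order gives 30.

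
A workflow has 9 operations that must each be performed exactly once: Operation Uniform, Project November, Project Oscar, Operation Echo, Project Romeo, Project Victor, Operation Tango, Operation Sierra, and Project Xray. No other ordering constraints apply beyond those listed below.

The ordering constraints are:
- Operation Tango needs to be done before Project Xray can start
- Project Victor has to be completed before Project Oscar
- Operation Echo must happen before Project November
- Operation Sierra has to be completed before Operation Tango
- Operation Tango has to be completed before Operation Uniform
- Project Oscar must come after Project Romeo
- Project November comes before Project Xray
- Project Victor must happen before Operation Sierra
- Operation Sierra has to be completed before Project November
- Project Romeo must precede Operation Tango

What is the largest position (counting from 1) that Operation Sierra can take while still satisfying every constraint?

Following every chain forward from Operation Sierra, the operations that must come later are Operation Uniform, Project November, Operation Tango, Project Xray — 4 of them.
So at least 4 operations follow Operation Sierra, putting Operation Sierra no later than position 5. That position is achievable by scheduling everything else first.

5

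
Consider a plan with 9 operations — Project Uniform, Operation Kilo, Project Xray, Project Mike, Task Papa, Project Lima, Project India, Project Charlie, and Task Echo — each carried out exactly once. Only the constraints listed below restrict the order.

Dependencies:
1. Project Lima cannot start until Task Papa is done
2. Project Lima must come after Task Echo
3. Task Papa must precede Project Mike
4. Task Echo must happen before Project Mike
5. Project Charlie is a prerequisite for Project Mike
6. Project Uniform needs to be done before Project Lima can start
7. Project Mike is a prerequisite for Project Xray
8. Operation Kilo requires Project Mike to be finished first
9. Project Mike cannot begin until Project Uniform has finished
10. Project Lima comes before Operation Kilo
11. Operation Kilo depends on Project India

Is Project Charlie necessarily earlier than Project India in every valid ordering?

Project Charlie and Project India are not related by any chain of constraints.
There exist valid orderings with Project India before Project Charlie, so Project Charlie is not required to come first.

No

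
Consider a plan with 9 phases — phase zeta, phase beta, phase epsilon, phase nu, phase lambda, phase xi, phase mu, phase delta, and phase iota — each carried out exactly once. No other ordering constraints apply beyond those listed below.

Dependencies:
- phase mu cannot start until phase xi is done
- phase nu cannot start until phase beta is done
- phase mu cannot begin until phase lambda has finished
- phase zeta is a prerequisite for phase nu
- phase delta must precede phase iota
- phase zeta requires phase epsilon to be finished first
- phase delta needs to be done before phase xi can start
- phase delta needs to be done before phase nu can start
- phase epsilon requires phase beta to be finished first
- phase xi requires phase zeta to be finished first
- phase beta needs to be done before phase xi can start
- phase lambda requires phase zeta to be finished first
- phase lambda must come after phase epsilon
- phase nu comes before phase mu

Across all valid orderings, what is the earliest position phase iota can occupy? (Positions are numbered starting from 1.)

The only phase forced before phase iota (directly or transitively) is phase delta.
With 1 mandatory predecessor, the earliest phase iota can sit is position 1+1 = 2, and placing just that one first achieves it.

2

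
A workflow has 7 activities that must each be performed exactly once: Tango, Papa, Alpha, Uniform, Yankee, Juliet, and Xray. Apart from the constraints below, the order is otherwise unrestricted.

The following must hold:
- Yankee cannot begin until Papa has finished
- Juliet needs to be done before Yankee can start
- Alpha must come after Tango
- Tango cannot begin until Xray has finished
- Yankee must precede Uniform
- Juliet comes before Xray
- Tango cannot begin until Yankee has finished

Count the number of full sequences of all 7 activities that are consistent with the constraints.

17

The activities with no prerequisites are Papa, Juliet; any of them can be placed first.
Systematically extending each partial ordering one activity at a time and counting, there are 17 complete orderings.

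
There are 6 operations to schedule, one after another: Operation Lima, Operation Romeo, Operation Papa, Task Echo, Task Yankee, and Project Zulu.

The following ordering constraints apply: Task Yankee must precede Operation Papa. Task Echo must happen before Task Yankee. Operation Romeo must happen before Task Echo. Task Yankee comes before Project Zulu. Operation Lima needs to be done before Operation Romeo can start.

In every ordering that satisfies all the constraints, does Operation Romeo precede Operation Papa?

Yes

Following the dependencies: Operation Romeo → Task Echo → Task Yankee → Operation Papa.
That forces Operation Romeo before Operation Papa in every valid schedule.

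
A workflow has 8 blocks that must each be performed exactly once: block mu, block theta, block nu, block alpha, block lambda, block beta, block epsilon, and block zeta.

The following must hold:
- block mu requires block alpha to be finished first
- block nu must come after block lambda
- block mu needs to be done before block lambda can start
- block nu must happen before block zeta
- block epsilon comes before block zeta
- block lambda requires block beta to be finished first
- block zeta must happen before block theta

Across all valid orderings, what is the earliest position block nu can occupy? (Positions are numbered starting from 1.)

Working backwards through the constraints from block nu, its full set of required predecessors is block mu, block alpha, block lambda, block beta — 4 of them.
So at minimum 4 blocks come before block nu, putting block nu no earlier than position 5. That position is achievable by scheduling exactly those predecessors first.

5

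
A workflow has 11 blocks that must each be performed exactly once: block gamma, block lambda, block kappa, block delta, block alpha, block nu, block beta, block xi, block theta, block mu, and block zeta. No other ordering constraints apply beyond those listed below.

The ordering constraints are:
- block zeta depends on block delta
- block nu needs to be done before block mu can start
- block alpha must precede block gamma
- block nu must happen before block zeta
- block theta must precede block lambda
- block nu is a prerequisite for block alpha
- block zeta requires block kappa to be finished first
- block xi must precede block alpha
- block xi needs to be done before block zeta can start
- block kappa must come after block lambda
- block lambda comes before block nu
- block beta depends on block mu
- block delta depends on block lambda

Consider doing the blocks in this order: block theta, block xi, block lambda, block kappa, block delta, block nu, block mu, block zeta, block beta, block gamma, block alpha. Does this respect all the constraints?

In the proposed order, block gamma appears before block alpha.
That contradicts the constraint that block alpha must precede block gamma.

No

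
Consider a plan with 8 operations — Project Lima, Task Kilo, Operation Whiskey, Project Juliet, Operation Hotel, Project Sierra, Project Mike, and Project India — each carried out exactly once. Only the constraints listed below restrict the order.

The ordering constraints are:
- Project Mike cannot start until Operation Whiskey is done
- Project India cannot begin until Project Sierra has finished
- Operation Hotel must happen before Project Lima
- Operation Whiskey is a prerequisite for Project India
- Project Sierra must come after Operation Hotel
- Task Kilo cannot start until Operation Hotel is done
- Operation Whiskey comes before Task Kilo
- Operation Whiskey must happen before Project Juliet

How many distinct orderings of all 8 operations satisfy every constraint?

1092

The operations with no prerequisites are Operation Whiskey, Operation Hotel; any of them can be placed first.
Counting all ways to extend the partial order to a total order gives 1092.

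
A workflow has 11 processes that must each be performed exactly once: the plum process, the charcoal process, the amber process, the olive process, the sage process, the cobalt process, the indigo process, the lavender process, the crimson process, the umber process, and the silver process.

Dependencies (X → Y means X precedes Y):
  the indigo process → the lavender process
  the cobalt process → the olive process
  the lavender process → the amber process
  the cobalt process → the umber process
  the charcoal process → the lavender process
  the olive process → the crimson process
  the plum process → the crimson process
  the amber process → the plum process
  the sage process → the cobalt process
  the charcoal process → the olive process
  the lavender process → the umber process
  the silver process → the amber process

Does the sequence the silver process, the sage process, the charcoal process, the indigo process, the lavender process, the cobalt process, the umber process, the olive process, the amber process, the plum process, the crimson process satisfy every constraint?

Yes

Every stated constraint is respected: the silver process sits at position 1, ahead of the amber process at position 9, and each of the other listed pairs likewise has the predecessor earlier in the sequence.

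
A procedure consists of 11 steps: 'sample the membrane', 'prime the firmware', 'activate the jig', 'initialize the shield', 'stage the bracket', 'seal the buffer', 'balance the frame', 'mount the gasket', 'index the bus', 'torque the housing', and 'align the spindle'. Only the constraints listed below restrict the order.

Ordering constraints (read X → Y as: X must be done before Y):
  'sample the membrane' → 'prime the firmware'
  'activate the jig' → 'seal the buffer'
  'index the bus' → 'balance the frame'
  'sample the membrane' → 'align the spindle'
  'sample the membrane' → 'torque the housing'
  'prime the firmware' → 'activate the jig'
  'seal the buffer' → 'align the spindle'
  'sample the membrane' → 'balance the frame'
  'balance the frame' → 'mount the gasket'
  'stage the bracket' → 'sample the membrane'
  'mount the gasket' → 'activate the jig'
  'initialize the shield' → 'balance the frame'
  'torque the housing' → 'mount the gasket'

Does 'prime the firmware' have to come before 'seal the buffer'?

Yes

Following the dependencies: 'prime the firmware' → 'activate the jig' → 'seal the buffer'.
So 'prime the firmware' must precede 'seal the buffer' in any valid ordering.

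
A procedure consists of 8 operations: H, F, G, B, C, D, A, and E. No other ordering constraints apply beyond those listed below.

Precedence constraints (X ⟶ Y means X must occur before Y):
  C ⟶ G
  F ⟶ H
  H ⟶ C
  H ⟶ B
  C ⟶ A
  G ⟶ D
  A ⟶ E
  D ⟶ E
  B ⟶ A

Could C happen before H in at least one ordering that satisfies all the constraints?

The constraints give a chain H → C, which forces H before C.
So no valid ordering can have C before H.

No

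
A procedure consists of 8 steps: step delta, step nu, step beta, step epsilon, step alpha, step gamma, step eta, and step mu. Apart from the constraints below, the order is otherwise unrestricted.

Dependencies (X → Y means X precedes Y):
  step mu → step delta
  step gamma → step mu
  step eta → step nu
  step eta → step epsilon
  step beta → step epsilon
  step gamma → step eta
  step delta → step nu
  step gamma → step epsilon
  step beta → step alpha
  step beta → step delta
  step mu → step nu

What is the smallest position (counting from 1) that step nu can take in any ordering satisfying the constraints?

6

The steps that are forced before step nu, directly or transitively, are step delta, step beta, step gamma, step eta, step mu. That's 5 steps.
So at minimum 5 steps come before step nu, putting step nu no earlier than position 6. That position is achievable by scheduling exactly those predecessors first.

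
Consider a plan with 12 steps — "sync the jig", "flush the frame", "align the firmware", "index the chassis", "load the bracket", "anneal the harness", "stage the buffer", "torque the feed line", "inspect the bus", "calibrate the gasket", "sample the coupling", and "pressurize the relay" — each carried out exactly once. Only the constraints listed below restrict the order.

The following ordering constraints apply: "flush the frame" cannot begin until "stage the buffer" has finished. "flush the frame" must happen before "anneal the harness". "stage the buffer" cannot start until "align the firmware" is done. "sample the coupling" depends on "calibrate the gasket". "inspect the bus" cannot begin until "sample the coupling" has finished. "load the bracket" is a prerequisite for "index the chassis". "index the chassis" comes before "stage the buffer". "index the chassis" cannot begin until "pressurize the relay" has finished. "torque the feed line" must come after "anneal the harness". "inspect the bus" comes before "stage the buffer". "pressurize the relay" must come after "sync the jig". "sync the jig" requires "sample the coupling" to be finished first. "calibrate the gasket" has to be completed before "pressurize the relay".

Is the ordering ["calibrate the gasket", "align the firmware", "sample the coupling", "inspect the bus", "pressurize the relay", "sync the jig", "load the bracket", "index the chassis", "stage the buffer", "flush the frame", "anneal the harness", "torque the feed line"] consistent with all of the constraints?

In the proposed order, "pressurize the relay" appears before "sync the jig".
Since "sync the jig" is required before "pressurize the relay", the ordering is invalid.

No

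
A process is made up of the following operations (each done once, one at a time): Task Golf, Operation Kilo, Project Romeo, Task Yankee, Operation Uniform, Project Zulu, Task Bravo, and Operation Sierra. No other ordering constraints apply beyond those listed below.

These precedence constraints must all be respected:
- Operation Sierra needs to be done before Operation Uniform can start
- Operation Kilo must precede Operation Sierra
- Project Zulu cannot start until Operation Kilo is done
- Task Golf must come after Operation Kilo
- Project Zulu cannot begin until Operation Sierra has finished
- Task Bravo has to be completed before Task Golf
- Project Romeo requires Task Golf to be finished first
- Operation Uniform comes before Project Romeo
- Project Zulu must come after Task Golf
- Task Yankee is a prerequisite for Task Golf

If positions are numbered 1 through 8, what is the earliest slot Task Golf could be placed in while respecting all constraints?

The operations that are forced before Task Golf, directly or transitively, are Operation Kilo, Task Yankee, Task Bravo. That's 3 operations.
So at minimum 3 operations come before Task Golf, putting Task Golf no earlier than position 4. That position is achievable by scheduling exactly those predecessors first.

4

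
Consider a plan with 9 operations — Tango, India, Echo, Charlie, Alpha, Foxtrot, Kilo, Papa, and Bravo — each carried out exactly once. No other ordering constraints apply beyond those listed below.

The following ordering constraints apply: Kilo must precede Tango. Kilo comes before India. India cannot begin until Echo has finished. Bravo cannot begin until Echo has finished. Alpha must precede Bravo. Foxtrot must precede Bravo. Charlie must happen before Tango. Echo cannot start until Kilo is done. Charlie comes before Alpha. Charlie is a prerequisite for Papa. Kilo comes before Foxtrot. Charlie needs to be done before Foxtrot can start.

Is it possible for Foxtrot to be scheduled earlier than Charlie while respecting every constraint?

No

There is a dependency chain Charlie → Foxtrot, so Foxtrot always comes after Charlie.
Hence Foxtrot can never be scheduled before Charlie.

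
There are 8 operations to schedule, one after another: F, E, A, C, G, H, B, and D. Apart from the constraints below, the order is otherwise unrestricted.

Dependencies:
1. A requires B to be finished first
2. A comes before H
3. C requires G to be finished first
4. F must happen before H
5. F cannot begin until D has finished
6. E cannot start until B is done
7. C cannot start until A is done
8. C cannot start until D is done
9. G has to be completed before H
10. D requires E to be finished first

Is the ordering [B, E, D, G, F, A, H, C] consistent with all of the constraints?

Yes

Checking each listed constraint against this order: for instance, B is in position 1 and A in position 6, so that constraint holds — and the remaining constraints check out the same way.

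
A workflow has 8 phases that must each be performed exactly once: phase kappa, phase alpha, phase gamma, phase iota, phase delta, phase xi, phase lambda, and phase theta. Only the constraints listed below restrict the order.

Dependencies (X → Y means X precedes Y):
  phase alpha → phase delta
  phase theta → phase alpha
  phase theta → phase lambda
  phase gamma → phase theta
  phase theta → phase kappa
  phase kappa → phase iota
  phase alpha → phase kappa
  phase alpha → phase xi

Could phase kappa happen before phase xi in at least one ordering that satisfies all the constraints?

The constraints leave phase kappa and phase xi unordered relative to each other; nothing requires phase xi earlier.
That means at least one valid schedule has phase kappa before phase xi.

Yes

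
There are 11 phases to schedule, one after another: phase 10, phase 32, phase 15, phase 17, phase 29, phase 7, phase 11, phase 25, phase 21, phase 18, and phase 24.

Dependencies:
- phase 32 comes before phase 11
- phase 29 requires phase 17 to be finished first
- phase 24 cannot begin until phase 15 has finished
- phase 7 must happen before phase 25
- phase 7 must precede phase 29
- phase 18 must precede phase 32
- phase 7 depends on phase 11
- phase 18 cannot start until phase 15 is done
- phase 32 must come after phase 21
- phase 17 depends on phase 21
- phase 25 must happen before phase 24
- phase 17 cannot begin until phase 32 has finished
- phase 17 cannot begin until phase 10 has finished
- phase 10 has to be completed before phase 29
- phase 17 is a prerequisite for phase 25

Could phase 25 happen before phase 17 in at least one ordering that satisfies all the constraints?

The constraints give a chain phase 17 → phase 25, which forces phase 17 before phase 25.
So no valid ordering can have phase 25 before phase 17.

No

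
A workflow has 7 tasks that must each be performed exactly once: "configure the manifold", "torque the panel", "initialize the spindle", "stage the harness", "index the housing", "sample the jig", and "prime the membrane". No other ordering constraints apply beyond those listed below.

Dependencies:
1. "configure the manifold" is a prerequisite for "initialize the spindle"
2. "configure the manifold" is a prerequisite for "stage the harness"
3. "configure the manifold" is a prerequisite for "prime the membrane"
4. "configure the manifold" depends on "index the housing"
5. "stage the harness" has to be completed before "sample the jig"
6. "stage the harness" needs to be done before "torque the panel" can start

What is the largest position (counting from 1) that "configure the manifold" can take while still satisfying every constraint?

2

Following every chain forward from "configure the manifold", the tasks that must come later are "torque the panel", "initialize the spindle", "stage the harness", "sample the jig", "prime the membrane" — 5 of them.
So at least 5 tasks follow "configure the manifold", putting "configure the manifold" no later than position 2. That position is achievable by scheduling everything else first.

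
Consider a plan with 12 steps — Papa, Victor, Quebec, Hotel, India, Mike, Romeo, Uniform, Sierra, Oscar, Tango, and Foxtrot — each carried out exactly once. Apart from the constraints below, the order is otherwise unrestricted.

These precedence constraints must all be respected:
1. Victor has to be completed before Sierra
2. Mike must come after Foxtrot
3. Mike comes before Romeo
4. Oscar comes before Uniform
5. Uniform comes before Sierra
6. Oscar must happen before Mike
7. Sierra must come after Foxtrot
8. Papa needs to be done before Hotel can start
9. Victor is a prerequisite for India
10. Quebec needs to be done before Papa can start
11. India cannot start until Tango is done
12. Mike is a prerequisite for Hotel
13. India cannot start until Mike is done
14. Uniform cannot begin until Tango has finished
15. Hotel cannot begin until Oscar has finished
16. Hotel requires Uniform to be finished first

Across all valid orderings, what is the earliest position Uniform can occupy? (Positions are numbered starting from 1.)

Working backwards through the constraints from Uniform, its full set of required predecessors is Oscar, Tango — 2 of them.
So at minimum 2 steps come before Uniform, putting Uniform no earlier than position 3. That position is achievable by scheduling exactly those predecessors first.

3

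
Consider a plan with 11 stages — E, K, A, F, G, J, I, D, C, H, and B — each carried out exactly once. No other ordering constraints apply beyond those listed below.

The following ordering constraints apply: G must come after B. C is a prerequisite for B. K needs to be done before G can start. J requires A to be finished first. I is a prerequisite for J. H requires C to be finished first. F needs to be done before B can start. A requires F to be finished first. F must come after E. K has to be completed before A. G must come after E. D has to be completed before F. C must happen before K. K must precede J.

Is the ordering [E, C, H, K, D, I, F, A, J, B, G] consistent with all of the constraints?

Checking each listed constraint against this order: for instance, E is in position 1 and G in position 11, so that constraint holds — and the remaining constraints check out the same way.

Yes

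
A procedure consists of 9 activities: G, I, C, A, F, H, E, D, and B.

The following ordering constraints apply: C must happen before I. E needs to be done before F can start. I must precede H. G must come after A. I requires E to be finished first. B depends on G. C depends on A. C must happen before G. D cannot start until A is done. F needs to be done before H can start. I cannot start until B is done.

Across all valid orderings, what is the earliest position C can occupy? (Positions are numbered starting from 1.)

Working backwards through the constraints from C, its only required predecessor is A.
So at minimum 1 activity comes before C, putting C no earlier than position 2. That position is achievable by scheduling exactly that predecessor first.

2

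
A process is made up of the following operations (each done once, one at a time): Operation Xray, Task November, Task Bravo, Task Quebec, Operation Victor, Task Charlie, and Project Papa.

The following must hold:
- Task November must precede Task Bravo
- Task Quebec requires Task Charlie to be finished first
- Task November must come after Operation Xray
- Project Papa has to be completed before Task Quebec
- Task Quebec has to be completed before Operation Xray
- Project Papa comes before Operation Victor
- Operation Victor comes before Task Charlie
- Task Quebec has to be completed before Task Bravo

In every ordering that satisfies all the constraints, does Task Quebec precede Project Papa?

No

In fact the dependencies run the other way: Project Papa → Task Quebec.
So Task Quebec does not have to come before Project Papa — it cannot.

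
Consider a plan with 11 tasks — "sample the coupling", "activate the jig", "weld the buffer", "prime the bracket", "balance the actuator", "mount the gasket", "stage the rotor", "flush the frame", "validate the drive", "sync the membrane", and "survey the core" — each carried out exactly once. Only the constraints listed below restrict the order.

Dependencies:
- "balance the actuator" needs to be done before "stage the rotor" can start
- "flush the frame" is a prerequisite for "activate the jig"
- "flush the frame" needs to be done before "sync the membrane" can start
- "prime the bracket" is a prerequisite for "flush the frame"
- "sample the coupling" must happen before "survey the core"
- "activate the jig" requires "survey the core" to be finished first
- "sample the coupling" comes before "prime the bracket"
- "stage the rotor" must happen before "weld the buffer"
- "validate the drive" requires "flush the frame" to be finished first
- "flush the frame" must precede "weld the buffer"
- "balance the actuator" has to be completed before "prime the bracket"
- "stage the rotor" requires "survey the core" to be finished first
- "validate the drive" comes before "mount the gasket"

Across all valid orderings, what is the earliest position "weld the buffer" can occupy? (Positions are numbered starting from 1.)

7

Working backwards through the constraints from "weld the buffer", its full set of required predecessors is "sample the coupling", "prime the bracket", "balance the actuator", "stage the rotor", "flush the frame", "survey the core" — 6 of them.
With 6 mandatory predecessors, the earliest "weld the buffer" can sit is position 6+1 = 7, and placing just those 6 first achieves it.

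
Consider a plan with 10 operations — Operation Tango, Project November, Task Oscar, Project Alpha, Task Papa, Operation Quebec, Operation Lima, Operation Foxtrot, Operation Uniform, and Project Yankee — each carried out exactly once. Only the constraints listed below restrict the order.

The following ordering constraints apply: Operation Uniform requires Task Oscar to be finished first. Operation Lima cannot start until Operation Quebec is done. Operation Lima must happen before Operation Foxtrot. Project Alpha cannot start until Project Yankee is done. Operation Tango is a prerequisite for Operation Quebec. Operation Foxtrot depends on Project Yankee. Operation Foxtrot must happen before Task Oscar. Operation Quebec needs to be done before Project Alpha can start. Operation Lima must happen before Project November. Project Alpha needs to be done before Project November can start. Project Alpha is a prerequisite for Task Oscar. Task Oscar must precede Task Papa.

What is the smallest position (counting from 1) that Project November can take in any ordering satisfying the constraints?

6

Every operation that must precede Project November has to come before it. Tracing all chains that end at Project November, those operations are: Operation Tango, Project Alpha, Operation Quebec, Operation Lima, Project Yankee — 5 in total.
With 5 mandatory predecessors, the earliest Project November can sit is position 5+1 = 6, and placing just those 5 first achieves it.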